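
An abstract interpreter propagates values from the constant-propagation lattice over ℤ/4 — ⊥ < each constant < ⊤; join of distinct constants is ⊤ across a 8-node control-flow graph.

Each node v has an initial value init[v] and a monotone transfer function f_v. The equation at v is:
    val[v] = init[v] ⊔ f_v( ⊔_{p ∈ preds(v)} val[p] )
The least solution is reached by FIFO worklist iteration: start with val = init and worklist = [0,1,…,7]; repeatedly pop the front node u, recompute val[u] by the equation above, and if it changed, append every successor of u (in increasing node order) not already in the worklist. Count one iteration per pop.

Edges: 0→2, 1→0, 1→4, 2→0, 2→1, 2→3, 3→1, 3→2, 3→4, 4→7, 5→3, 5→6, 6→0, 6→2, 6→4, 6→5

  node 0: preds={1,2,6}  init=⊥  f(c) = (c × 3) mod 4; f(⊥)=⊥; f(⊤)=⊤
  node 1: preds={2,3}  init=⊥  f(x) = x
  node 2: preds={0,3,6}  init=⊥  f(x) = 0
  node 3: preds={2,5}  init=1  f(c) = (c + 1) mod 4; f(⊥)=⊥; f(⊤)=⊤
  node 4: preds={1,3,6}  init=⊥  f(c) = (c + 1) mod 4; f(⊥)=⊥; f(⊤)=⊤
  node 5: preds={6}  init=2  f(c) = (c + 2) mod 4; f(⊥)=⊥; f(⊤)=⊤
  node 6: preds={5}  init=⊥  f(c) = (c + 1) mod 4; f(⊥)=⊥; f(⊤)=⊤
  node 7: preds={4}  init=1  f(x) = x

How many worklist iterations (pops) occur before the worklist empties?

Iteration log — 20 steps:
  step 1. node 0  ⊔preds=⊥  new=⊥  stable
  step 2. node 1  ⊔preds=1  new=1  old=⊥  +wl: 0
  step 3. node 2  ⊔preds=1  new=0  old=⊥  +wl: 1
  step 4. node 3  ⊔preds=⊤  new=⊤  old=1  +wl: 2
  step 5. node 4  ⊔preds=⊤  new=⊤  old=⊥  +wl: 
  step 6. node 5  ⊔preds=⊥  new=2  stable
  step 7. node 6  ⊔preds=2  new=3  old=⊥  +wl: 4,5
  step 8. node 7  ⊔preds=⊤  new=⊤  old=1  +wl: 
  step 9. node 0  ⊔preds=⊤  new=⊤  old=⊥  +wl: 
  step 10. node 1  ⊔preds=⊤  new=⊤  old=1  +wl: 0
  step 11. node 2  ⊔preds=⊤  new=0  stable
  step 12. node 4  ⊔preds=⊤  new=⊤  stable
  step 13. node 5  ⊔preds=3  new=⊤  old=2  +wl: 3,6
  step 14. node 0  ⊔preds=⊤  new=⊤  stable
  step 15. node 3  ⊔preds=⊤  new=⊤  stable
  step 16. node 6  ⊔preds=⊤  new=⊤  old=3  +wl: 0,2,4,5
  step 17. node 0  ⊔preds=⊤  new=⊤  stable
  step 18. node 2  ⊔preds=⊤  new=0  stable
  step 19. node 4  ⊔preds=⊤  new=⊤  stable
  step 20. node 5  ⊔preds=⊤  new=⊤  stable

Least fixpoint reached:
  node 0: ⊤
  node 1: ⊤
  node 2: 0
  node 3: ⊤
  node 4: ⊤
  node 5: ⊤
  node 6: ⊤
  node 7: ⊤

20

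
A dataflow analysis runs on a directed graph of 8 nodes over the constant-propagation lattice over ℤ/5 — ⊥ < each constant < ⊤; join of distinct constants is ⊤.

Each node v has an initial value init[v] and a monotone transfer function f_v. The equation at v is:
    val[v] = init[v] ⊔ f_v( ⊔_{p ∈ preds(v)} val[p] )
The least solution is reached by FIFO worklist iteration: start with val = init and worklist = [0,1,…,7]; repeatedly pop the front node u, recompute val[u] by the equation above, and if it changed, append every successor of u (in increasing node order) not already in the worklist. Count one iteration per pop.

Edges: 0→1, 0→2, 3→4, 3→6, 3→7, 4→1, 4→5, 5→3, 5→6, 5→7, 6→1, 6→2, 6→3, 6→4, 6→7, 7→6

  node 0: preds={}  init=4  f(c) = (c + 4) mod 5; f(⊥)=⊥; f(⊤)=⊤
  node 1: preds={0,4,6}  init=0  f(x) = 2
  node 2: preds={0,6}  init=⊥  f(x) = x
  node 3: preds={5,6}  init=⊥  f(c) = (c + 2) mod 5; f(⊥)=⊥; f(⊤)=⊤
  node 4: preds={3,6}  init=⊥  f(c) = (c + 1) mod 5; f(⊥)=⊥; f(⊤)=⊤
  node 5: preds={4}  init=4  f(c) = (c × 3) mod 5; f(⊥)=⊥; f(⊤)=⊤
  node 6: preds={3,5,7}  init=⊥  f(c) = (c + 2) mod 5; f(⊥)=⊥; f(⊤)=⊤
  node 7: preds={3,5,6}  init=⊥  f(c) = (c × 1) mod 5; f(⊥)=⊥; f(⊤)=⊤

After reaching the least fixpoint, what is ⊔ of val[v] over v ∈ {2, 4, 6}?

⊤

Trace (16 dequeues):
  [1] u=0 | in ⊥ | out 4 | ==
  [2] u=1 | in 4 | out ⊤ | prev 0 | push {}
  [3] u=2 | in 4 | out 4 | prev ⊥ | push {}
  [4] u=3 | in 4 | out 1 | prev ⊥ | push {}
  [5] u=4 | in 1 | out 2 | prev ⊥ | push {1}
  [6] u=5 | in 2 | out ⊤ | prev 4 | push {3}
  [7] u=6 | in ⊤ | out ⊤ | prev ⊥ | push {2,4}
  [8] u=7 | in ⊤ | out ⊤ | prev ⊥ | push {6}
  [9] u=1 | in ⊤ | out ⊤ | ==
  [10] u=3 | in ⊤ | out ⊤ | prev 1 | push {7}
  [11] u=2 | in ⊤ | out ⊤ | prev 4 | push {}
  [12] u=4 | in ⊤ | out ⊤ | prev 2 | push {1,5}
  [13] u=6 | in ⊤ | out ⊤ | ==
  [14] u=7 | in ⊤ | out ⊤ | ==
  [15] u=1 | in ⊤ | out ⊤ | ==
  [16] u=5 | in ⊤ | out ⊤ | ==

Converged values:
  [0] 4
  [1] ⊤
  [2] ⊤
  [3] ⊤
  [4] ⊤
  [5] ⊤
  [6] ⊤
  [7] ⊤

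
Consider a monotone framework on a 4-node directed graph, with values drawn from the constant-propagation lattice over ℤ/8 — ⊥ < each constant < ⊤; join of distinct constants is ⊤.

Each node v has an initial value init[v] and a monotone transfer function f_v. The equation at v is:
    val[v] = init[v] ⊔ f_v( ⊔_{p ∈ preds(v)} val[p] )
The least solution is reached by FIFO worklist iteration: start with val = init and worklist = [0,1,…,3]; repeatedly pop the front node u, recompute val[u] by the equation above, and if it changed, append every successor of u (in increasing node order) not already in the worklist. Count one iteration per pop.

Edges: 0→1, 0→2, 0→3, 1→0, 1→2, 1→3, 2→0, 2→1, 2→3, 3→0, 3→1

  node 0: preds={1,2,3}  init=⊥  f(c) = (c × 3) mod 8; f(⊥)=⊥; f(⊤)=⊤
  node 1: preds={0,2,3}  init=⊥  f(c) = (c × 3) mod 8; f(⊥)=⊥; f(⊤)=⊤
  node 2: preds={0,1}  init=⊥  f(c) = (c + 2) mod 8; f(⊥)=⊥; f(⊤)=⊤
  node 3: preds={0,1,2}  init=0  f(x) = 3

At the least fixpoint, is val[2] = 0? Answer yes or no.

no

Trace (10 dequeues):
  [1] u=0 | in 0 | out 0 | prev ⊥ | push {}
  [2] u=1 | in 0 | out 0 | prev ⊥ | push {0}
  [3] u=2 | in 0 | out 2 | prev ⊥ | push {1}
  [4] u=3 | in ⊤ | out ⊤ | prev 0 | push {}
  [5] u=0 | in ⊤ | out ⊤ | prev 0 | push {2,3}
  [6] u=1 | in ⊤ | out ⊤ | prev 0 | push {0}
  [7] u=2 | in ⊤ | out ⊤ | prev 2 | push {1}
  [8] u=3 | in ⊤ | out ⊤ | ==
  [9] u=0 | in ⊤ | out ⊤ | ==
  [10] u=1 | in ⊤ | out ⊤ | ==

Converged values:
  [0] ⊤
  [1] ⊤
  [2] ⊤
  [3] ⊤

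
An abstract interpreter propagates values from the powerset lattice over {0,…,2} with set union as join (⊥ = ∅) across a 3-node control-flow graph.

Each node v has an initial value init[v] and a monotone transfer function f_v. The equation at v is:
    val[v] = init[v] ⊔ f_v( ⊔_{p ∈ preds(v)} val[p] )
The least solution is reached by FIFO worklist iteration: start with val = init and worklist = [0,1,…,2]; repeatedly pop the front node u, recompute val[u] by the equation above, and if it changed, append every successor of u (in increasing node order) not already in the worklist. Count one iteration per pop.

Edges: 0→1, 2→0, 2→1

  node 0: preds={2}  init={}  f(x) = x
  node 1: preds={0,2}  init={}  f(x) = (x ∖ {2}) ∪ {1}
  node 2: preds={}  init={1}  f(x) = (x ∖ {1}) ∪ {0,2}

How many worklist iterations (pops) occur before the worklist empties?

5

Iteration log — 5 steps:
  step 1. node 0  ⊔preds={1}  new={1}  old={}  +wl: 
  step 2. node 1  ⊔preds={1}  new={1}  old={}  +wl: 
  step 3. node 2  ⊔preds={}  new={0,1,2}  old={1}  +wl: 0,1
  step 4. node 0  ⊔preds={0,1,2}  new={0,1,2}  old={1}  +wl: 
  step 5. node 1  ⊔preds={0,1,2}  new={0,1}  old={1}  +wl: 

Least fixpoint reached:
  node 0: {0,1,2}
  node 1: {0,1}
  node 2: {0,1,2}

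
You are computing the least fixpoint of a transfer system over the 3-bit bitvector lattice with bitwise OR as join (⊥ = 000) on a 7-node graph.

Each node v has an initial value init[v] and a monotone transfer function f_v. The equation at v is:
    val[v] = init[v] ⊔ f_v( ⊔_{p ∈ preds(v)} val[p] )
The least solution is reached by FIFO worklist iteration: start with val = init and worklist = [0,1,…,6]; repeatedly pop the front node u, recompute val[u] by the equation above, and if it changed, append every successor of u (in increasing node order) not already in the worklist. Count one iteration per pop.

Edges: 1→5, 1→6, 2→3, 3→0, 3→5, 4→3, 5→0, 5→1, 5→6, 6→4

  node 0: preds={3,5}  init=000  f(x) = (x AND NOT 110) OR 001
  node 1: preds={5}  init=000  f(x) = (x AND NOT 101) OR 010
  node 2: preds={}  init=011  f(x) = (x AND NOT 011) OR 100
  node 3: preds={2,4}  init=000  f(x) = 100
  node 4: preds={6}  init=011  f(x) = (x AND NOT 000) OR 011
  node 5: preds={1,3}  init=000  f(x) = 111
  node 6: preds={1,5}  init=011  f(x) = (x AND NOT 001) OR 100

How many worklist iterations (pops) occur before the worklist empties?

Worklist (11 pops):
  #1 pop 0: in=000 → 001 (was 000); enqueue []
  #2 pop 1: in=000 → 010 (was 000); enqueue []
  #3 pop 2: in=000 → 111 (was 011); enqueue []
  #4 pop 3: in=111 → 100 (was 000); enqueue [0]
  #5 pop 4: in=011 → 011 (no change)
  #6 pop 5: in=110 → 111 (was 000); enqueue [1]
  #7 pop 6: in=111 → 111 (was 011); enqueue [4]
  #8 pop 0: in=111 → 001 (no change)
  #9 pop 1: in=111 → 010 (no change)
  #10 pop 4: in=111 → 111 (was 011); enqueue [3]
  #11 pop 3: in=111 → 100 (no change)

Fixpoint:
  val[0] = 001
  val[1] = 010
  val[2] = 111
  val[3] = 100
  val[4] = 111
  val[5] = 111
  val[6] = 111

11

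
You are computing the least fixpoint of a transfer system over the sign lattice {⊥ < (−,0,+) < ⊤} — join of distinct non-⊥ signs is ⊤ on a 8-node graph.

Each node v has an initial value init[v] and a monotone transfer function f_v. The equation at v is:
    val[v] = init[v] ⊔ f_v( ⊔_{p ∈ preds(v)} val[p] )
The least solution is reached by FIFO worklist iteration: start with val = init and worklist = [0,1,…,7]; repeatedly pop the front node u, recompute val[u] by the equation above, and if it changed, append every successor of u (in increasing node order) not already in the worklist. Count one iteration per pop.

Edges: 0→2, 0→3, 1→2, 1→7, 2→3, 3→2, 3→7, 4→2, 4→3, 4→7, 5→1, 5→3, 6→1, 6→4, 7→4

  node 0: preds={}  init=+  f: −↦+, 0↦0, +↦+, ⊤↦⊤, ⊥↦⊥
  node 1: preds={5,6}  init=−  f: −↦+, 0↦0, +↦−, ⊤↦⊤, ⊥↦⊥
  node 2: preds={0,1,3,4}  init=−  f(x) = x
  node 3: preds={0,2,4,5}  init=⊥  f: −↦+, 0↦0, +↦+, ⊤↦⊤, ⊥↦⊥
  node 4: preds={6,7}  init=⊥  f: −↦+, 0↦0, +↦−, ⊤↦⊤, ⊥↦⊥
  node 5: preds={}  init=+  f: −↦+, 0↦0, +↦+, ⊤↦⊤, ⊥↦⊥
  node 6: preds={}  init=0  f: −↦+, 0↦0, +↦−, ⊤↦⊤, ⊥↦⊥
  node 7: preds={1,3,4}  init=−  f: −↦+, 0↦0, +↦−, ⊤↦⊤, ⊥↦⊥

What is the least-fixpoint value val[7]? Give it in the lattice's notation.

Iteration log — 11 steps:
  step 1. node 0  ⊔preds=⊥  new=+  stable
  step 2. node 1  ⊔preds=⊤  new=⊤  old=−  +wl: 
  step 3. node 2  ⊔preds=⊤  new=⊤  old=−  +wl: 
  step 4. node 3  ⊔preds=⊤  new=⊤  old=⊥  +wl: 2
  step 5. node 4  ⊔preds=⊤  new=⊤  old=⊥  +wl: 3
  step 6. node 5  ⊔preds=⊥  new=+  stable
  step 7. node 6  ⊔preds=⊥  new=0  stable
  step 8. node 7  ⊔preds=⊤  new=⊤  old=−  +wl: 4
  step 9. node 2  ⊔preds=⊤  new=⊤  stable
  step 10. node 3  ⊔preds=⊤  new=⊤  stable
  step 11. node 4  ⊔preds=⊤  new=⊤  stable

Least fixpoint reached:
  node 0: +
  node 1: ⊤
  node 2: ⊤
  node 3: ⊤
  node 4: ⊤
  node 5: +
  node 6: 0
  node 7: ⊤

⊤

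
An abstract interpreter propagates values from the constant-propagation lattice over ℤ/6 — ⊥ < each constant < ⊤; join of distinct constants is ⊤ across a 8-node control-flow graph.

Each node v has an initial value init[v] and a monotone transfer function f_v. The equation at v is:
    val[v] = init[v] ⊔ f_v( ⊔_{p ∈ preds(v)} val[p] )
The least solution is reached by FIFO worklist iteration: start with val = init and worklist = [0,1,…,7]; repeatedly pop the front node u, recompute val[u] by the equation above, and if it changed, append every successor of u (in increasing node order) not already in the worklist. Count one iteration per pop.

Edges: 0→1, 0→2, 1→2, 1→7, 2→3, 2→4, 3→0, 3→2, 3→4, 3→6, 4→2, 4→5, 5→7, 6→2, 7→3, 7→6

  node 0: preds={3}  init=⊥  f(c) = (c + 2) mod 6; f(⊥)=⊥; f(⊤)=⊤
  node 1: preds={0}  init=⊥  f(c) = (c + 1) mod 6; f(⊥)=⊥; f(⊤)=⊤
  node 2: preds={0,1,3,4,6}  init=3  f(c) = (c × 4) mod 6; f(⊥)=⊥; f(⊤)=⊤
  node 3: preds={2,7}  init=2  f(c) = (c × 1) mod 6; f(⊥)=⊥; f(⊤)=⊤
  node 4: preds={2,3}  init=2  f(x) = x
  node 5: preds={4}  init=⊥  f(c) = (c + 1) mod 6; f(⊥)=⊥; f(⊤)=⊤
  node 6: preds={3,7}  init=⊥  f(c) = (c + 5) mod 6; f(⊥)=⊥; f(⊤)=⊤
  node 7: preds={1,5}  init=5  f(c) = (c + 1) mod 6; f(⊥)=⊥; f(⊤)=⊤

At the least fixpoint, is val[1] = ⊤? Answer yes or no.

Iteration log — 15 steps:
  step 1. node 0  ⊔preds=2  new=4  old=⊥  +wl: 
  step 2. node 1  ⊔preds=4  new=5  old=⊥  +wl: 
  step 3. node 2  ⊔preds=⊤  new=⊤  old=3  +wl: 
  step 4. node 3  ⊔preds=⊤  new=⊤  old=2  +wl: 0,2
  step 5. node 4  ⊔preds=⊤  new=⊤  old=2  +wl: 
  step 6. node 5  ⊔preds=⊤  new=⊤  old=⊥  +wl: 
  step 7. node 6  ⊔preds=⊤  new=⊤  old=⊥  +wl: 
  step 8. node 7  ⊔preds=⊤  new=⊤  old=5  +wl: 3,6
  step 9. node 0  ⊔preds=⊤  new=⊤  old=4  +wl: 1
  step 10. node 2  ⊔preds=⊤  new=⊤  stable
  step 11. node 3  ⊔preds=⊤  new=⊤  stable
  step 12. node 6  ⊔preds=⊤  new=⊤  stable
  step 13. node 1  ⊔preds=⊤  new=⊤  old=5  +wl: 2,7
  step 14. node 2  ⊔preds=⊤  new=⊤  stable
  step 15. node 7  ⊔preds=⊤  new=⊤  stable

Least fixpoint reached:
  node 0: ⊤
  node 1: ⊤
  node 2: ⊤
  node 3: ⊤
  node 4: ⊤
  node 5: ⊤
  node 6: ⊤
  node 7: ⊤

yes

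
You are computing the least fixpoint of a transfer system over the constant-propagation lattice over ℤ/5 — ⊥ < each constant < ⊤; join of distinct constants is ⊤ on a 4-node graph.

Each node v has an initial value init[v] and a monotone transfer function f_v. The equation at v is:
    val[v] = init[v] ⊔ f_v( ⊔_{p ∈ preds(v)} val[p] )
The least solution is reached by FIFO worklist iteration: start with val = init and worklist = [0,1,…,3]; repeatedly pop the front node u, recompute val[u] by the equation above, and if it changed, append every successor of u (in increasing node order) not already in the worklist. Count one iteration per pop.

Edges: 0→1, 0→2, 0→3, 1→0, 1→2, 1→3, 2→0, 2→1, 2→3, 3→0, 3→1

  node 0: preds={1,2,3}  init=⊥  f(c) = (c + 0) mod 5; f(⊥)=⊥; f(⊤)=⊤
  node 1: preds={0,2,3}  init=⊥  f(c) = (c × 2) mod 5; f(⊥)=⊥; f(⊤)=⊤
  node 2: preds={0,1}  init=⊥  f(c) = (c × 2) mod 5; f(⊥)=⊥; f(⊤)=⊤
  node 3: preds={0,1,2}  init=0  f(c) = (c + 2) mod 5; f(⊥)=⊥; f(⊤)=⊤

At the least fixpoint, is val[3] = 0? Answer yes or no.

Iteration log — 10 steps:
  step 1. node 0  ⊔preds=0  new=0  old=⊥  +wl: 
  step 2. node 1  ⊔preds=0  new=0  old=⊥  +wl: 0
  step 3. node 2  ⊔preds=0  new=0  old=⊥  +wl: 1
  step 4. node 3  ⊔preds=0  new=⊤  old=0  +wl: 
  step 5. node 0  ⊔preds=⊤  new=⊤  old=0  +wl: 2,3
  step 6. node 1  ⊔preds=⊤  new=⊤  old=0  +wl: 0
  step 7. node 2  ⊔preds=⊤  new=⊤  old=0  +wl: 1
  step 8. node 3  ⊔preds=⊤  new=⊤  stable
  step 9. node 0  ⊔preds=⊤  new=⊤  stable
  step 10. node 1  ⊔preds=⊤  new=⊤  stable

Least fixpoint reached:
  node 0: ⊤
  node 1: ⊤
  node 2: ⊤
  node 3: ⊤

no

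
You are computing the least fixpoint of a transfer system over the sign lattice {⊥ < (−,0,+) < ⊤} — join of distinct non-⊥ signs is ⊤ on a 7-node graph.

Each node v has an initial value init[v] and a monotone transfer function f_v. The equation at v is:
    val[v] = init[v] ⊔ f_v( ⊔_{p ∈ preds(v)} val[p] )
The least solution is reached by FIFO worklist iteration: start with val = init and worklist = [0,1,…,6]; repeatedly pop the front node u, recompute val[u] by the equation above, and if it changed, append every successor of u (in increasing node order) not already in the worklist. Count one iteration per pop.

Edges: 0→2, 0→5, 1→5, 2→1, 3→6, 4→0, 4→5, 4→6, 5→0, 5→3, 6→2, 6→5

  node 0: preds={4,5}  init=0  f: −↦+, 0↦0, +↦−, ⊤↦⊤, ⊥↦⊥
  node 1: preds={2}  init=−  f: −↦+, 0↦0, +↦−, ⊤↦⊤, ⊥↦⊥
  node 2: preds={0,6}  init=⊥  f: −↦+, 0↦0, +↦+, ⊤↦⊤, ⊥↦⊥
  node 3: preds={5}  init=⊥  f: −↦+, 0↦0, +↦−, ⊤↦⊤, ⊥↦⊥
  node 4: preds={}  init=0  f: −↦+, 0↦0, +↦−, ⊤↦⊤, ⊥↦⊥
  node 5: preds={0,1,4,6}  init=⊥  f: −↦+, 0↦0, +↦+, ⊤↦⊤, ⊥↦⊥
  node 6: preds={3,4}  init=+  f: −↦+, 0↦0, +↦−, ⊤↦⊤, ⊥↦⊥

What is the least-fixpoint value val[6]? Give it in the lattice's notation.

Trace (13 dequeues):
  [1] u=0 | in 0 | out 0 | ==
  [2] u=1 | in ⊥ | out − | ==
  [3] u=2 | in ⊤ | out ⊤ | prev ⊥ | push {1}
  [4] u=3 | in ⊥ | out ⊥ | ==
  [5] u=4 | in ⊥ | out 0 | ==
  [6] u=5 | in ⊤ | out ⊤ | prev ⊥ | push {0,3}
  [7] u=6 | in 0 | out ⊤ | prev + | push {2,5}
  [8] u=1 | in ⊤ | out ⊤ | prev − | push {}
  [9] u=0 | in ⊤ | out ⊤ | prev 0 | push {}
  [10] u=3 | in ⊤ | out ⊤ | prev ⊥ | push {6}
  [11] u=2 | in ⊤ | out ⊤ | ==
  [12] u=5 | in ⊤ | out ⊤ | ==
  [13] u=6 | in ⊤ | out ⊤ | ==

Converged values:
  [0] ⊤
  [1] ⊤
  [2] ⊤
  [3] ⊤
  [4] 0
  [5] ⊤
  [6] ⊤

⊤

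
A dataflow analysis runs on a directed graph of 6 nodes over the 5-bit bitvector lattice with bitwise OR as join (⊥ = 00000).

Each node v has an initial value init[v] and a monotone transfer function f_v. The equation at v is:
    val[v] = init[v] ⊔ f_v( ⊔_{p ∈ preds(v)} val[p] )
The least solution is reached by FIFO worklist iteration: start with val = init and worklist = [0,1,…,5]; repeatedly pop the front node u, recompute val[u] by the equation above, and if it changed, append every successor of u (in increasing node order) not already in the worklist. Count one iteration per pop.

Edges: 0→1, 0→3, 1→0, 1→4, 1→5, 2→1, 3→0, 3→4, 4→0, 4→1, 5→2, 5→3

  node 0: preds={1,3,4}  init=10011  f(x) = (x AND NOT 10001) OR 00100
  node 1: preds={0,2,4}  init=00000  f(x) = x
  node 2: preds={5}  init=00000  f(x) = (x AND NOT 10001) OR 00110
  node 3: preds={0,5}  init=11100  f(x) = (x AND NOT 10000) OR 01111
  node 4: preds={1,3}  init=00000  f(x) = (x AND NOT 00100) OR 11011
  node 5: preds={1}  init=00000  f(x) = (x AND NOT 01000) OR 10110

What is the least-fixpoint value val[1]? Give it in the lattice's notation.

11111

Trace (10 dequeues):
  [1] u=0 | in 11100 | out 11111 | prev 10011 | push {}
  [2] u=1 | in 11111 | out 11111 | prev 00000 | push {0}
  [3] u=2 | in 00000 | out 00110 | prev 00000 | push {1}
  [4] u=3 | in 11111 | out 11111 | prev 11100 | push {}
  [5] u=4 | in 11111 | out 11011 | prev 00000 | push {}
  [6] u=5 | in 11111 | out 10111 | prev 00000 | push {2,3}
  [7] u=0 | in 11111 | out 11111 | ==
  [8] u=1 | in 11111 | out 11111 | ==
  [9] u=2 | in 10111 | out 00110 | ==
  [10] u=3 | in 11111 | out 11111 | ==

Converged values:
  [0] 11111
  [1] 11111
  [2] 00110
  [3] 11111
  [4] 11011
  [5] 10111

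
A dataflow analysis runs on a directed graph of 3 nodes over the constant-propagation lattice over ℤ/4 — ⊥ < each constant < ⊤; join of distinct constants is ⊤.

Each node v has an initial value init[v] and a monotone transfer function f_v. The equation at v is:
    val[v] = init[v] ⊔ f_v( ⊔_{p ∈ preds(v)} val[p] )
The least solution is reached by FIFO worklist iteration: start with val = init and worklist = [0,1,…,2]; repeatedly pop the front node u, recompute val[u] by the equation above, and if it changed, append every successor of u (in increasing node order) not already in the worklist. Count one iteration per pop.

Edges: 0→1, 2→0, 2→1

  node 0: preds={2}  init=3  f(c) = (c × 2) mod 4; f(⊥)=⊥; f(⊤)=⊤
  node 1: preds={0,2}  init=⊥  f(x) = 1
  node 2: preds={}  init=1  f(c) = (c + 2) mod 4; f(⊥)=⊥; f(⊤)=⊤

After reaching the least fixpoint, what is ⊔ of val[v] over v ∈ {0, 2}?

⊤

Iteration log — 3 steps:
  step 1. node 0  ⊔preds=1  new=⊤  old=3  +wl: 
  step 2. node 1  ⊔preds=⊤  new=1  old=⊥  +wl: 
  step 3. node 2  ⊔preds=⊥  new=1  stable

Least fixpoint reached:
  node 0: ⊤
  node 1: 1
  node 2: 1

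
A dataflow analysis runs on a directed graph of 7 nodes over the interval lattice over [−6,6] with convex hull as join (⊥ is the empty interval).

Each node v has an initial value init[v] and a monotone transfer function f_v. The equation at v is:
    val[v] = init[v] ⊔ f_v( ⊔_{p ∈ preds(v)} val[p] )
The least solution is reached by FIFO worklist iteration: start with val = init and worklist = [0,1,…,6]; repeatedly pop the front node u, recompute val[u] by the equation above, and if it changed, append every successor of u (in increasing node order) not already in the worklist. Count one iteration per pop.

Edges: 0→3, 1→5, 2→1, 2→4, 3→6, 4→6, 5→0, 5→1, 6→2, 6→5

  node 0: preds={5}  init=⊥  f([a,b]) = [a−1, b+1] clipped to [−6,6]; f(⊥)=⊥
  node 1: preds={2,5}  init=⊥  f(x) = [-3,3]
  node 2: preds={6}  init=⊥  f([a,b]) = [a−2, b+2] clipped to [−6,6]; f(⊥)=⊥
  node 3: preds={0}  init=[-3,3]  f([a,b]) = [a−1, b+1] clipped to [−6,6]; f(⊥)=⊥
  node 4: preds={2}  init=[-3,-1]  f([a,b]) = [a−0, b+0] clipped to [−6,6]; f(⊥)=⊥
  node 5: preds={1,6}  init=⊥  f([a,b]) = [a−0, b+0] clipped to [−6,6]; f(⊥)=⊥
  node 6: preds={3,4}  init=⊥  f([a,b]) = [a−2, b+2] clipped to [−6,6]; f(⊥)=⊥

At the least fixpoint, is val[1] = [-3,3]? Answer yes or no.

Trace (22 dequeues):
  [1] u=0 | in ⊥ | out ⊥ | ==
  [2] u=1 | in ⊥ | out [-3,3] | prev ⊥ | push {}
  [3] u=2 | in ⊥ | out ⊥ | ==
  [4] u=3 | in ⊥ | out [-3,3] | ==
  [5] u=4 | in ⊥ | out [-3,-1] | ==
  [6] u=5 | in [-3,3] | out [-3,3] | prev ⊥ | push {0,1}
  [7] u=6 | in [-3,3] | out [-5,5] | prev ⊥ | push {2,5}
  [8] u=0 | in [-3,3] | out [-4,4] | prev ⊥ | push {3}
  [9] u=1 | in [-3,3] | out [-3,3] | ==
  [10] u=2 | in [-5,5] | out [-6,6] | prev ⊥ | push {1,4}
  [11] u=5 | in [-5,5] | out [-5,5] | prev [-3,3] | push {0}
  [12] u=3 | in [-4,4] | out [-5,5] | prev [-3,3] | push {6}
  [13] u=1 | in [-6,6] | out [-3,3] | ==
  [14] u=4 | in [-6,6] | out [-6,6] | prev [-3,-1] | push {}
  [15] u=0 | in [-5,5] | out [-6,6] | prev [-4,4] | push {3}
  [16] u=6 | in [-6,6] | out [-6,6] | prev [-5,5] | push {2,5}
  [17] u=3 | in [-6,6] | out [-6,6] | prev [-5,5] | push {6}
  [18] u=2 | in [-6,6] | out [-6,6] | ==
  [19] u=5 | in [-6,6] | out [-6,6] | prev [-5,5] | push {0,1}
  [20] u=6 | in [-6,6] | out [-6,6] | ==
  [21] u=0 | in [-6,6] | out [-6,6] | ==
  [22] u=1 | in [-6,6] | out [-3,3] | ==

Converged values:
  [0] [-6,6]
  [1] [-3,3]
  [2] [-6,6]
  [3] [-6,6]
  [4] [-6,6]
  [5] [-6,6]
  [6] [-6,6]

yes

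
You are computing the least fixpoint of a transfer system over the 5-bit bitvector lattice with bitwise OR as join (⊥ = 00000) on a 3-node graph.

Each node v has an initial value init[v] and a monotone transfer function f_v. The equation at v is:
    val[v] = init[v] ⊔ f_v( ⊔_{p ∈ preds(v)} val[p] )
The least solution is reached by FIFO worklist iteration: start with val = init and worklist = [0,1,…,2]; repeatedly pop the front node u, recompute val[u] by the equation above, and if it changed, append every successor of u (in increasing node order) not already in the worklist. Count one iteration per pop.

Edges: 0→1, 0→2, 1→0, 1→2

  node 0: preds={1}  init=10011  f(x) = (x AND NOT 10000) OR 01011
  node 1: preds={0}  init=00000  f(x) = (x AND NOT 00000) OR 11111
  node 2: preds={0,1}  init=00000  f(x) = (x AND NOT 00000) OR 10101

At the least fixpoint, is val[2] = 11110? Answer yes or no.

Iteration log — 6 steps:
  step 1. node 0  ⊔preds=00000  new=11011  old=10011  +wl: 
  step 2. node 1  ⊔preds=11011  new=11111  old=00000  +wl: 0
  step 3. node 2  ⊔preds=11111  new=11111  old=00000  +wl: 
  step 4. node 0  ⊔preds=11111  new=11111  old=11011  +wl: 1,2
  step 5. node 1  ⊔preds=11111  new=11111  stable
  step 6. node 2  ⊔preds=11111  new=11111  stable

Least fixpoint reached:
  node 0: 11111
  node 1: 11111
  node 2: 11111

no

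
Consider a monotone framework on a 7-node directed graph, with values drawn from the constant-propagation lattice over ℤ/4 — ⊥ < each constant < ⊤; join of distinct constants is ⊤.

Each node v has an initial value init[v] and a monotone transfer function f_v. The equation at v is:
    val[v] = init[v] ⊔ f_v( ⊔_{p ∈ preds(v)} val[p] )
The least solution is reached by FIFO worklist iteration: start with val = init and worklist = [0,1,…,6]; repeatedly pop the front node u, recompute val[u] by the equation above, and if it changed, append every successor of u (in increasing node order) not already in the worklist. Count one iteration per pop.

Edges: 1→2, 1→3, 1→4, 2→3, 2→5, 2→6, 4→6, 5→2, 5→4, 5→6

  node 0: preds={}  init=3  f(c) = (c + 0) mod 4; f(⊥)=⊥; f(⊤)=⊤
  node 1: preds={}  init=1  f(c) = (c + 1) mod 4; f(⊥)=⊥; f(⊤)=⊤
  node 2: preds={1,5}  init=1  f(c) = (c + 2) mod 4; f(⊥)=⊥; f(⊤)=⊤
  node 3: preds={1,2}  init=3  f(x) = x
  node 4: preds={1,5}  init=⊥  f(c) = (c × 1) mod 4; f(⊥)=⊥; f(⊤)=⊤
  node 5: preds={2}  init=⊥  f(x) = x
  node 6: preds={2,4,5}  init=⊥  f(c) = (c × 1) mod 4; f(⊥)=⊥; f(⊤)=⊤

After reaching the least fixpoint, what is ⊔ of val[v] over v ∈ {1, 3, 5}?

Trace (10 dequeues):
  [1] u=0 | in ⊥ | out 3 | ==
  [2] u=1 | in ⊥ | out 1 | ==
  [3] u=2 | in 1 | out ⊤ | prev 1 | push {}
  [4] u=3 | in ⊤ | out ⊤ | prev 3 | push {}
  [5] u=4 | in 1 | out 1 | prev ⊥ | push {}
  [6] u=5 | in ⊤ | out ⊤ | prev ⊥ | push {2,4}
  [7] u=6 | in ⊤ | out ⊤ | prev ⊥ | push {}
  [8] u=2 | in ⊤ | out ⊤ | ==
  [9] u=4 | in ⊤ | out ⊤ | prev 1 | push {6}
  [10] u=6 | in ⊤ | out ⊤ | ==

Converged values:
  [0] 3
  [1] 1
  [2] ⊤
  [3] ⊤
  [4] ⊤
  [5] ⊤
  [6] ⊤

⊤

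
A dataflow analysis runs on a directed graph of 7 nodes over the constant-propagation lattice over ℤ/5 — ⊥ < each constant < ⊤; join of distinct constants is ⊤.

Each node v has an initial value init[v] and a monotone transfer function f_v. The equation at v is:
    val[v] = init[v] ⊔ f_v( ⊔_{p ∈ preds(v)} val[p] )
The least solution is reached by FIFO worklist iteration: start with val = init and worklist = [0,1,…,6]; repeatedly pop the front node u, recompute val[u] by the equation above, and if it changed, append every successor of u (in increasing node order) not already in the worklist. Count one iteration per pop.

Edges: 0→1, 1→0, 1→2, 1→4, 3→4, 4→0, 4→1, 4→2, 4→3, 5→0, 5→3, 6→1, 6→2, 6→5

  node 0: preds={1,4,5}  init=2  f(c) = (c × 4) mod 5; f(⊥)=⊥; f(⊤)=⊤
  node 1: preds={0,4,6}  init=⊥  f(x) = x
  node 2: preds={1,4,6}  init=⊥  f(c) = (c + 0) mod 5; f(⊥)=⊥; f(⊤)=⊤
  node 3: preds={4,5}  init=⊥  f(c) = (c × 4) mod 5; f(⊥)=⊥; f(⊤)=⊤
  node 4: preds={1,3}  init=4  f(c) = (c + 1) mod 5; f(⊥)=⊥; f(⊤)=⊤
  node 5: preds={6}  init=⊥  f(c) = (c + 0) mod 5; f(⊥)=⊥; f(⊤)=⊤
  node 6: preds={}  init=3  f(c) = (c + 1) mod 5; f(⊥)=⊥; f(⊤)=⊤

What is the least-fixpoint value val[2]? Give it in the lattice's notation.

Worklist (12 pops):
  #1 pop 0: in=4 → ⊤ (was 2); enqueue []
  #2 pop 1: in=⊤ → ⊤ (was ⊥); enqueue [0]
  #3 pop 2: in=⊤ → ⊤ (was ⊥); enqueue []
  #4 pop 3: in=4 → 1 (was ⊥); enqueue []
  #5 pop 4: in=⊤ → ⊤ (was 4); enqueue [1,2,3]
  #6 pop 5: in=3 → 3 (was ⊥); enqueue []
  #7 pop 6: in=⊥ → 3 (no change)
  #8 pop 0: in=⊤ → ⊤ (no change)
  #9 pop 1: in=⊤ → ⊤ (no change)
  #10 pop 2: in=⊤ → ⊤ (no change)
  #11 pop 3: in=⊤ → ⊤ (was 1); enqueue [4]
  #12 pop 4: in=⊤ → ⊤ (no change)

Fixpoint:
  val[0] = ⊤
  val[1] = ⊤
  val[2] = ⊤
  val[3] = ⊤
  val[4] = ⊤
  val[5] = 3
  val[6] = 3

⊤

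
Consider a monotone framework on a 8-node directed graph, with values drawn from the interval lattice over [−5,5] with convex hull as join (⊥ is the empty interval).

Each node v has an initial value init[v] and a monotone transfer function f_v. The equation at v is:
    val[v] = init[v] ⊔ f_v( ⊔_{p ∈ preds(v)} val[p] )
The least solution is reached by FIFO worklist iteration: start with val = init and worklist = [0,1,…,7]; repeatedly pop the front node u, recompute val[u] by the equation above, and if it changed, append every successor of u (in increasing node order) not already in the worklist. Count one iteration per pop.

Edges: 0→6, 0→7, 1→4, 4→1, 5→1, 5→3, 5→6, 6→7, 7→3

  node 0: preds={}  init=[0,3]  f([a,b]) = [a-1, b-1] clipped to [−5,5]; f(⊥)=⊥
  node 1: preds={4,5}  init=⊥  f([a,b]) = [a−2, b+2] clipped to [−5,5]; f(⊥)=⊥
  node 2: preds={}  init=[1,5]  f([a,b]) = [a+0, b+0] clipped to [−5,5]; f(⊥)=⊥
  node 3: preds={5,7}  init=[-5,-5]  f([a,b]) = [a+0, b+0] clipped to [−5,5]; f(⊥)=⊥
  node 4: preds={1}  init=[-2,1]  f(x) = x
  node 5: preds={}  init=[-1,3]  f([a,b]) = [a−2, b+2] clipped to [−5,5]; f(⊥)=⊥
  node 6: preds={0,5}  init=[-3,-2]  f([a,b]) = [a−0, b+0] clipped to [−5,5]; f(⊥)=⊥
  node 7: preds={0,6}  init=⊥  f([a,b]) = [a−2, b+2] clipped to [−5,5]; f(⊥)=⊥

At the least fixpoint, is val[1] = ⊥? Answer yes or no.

no

Worklist (12 pops):
  #1 pop 0: in=⊥ → [0,3] (no change)
  #2 pop 1: in=[-2,3] → [-4,5] (was ⊥); enqueue []
  #3 pop 2: in=⊥ → [1,5] (no change)
  #4 pop 3: in=[-1,3] → [-5,3] (was [-5,-5]); enqueue []
  #5 pop 4: in=[-4,5] → [-4,5] (was [-2,1]); enqueue [1]
  #6 pop 5: in=⊥ → [-1,3] (no change)
  #7 pop 6: in=[-1,3] → [-3,3] (was [-3,-2]); enqueue []
  #8 pop 7: in=[-3,3] → [-5,5] (was ⊥); enqueue [3]
  #9 pop 1: in=[-4,5] → [-5,5] (was [-4,5]); enqueue [4]
  #10 pop 3: in=[-5,5] → [-5,5] (was [-5,3]); enqueue []
  #11 pop 4: in=[-5,5] → [-5,5] (was [-4,5]); enqueue [1]
  #12 pop 1: in=[-5,5] → [-5,5] (no change)

Fixpoint:
  val[0] = [0,3]
  val[1] = [-5,5]
  val[2] = [1,5]
  val[3] = [-5,5]
  val[4] = [-5,5]
  val[5] = [-1,3]
  val[6] = [-3,3]
  val[7] = [-5,5]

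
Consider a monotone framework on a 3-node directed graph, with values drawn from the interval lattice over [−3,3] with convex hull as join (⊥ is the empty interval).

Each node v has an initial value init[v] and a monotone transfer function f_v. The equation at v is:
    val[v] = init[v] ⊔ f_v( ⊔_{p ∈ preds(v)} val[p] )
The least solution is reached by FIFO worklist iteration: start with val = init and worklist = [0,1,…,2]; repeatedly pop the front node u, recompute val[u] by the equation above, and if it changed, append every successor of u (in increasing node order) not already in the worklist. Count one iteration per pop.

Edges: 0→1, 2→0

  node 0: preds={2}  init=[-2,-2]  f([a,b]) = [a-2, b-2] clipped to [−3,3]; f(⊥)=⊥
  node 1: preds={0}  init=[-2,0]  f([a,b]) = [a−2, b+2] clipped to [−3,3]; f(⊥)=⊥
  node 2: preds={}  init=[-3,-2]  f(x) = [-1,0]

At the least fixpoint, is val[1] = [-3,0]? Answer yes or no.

Worklist (4 pops):
  #1 pop 0: in=[-3,-2] → [-3,-2] (was [-2,-2]); enqueue []
  #2 pop 1: in=[-3,-2] → [-3,0] (was [-2,0]); enqueue []
  #3 pop 2: in=⊥ → [-3,0] (was [-3,-2]); enqueue [0]
  #4 pop 0: in=[-3,0] → [-3,-2] (no change)

Fixpoint:
  val[0] = [-3,-2]
  val[1] = [-3,0]
  val[2] = [-3,0]

yes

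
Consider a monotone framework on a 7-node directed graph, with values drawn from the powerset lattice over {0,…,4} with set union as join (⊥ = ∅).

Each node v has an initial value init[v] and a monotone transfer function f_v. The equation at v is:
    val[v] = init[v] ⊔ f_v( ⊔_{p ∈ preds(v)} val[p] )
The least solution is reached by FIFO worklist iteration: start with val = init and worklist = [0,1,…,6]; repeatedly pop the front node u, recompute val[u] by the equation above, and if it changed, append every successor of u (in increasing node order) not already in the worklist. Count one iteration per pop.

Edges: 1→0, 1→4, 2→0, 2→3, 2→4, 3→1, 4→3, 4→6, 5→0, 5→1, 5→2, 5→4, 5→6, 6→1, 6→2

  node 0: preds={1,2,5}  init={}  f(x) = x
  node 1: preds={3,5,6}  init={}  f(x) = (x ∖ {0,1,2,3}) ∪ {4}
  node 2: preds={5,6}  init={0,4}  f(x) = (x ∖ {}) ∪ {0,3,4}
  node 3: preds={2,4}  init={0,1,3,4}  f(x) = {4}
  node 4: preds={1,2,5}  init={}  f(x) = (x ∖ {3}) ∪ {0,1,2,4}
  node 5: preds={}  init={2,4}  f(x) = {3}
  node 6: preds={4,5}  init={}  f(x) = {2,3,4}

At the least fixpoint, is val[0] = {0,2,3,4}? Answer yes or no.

yes

Worklist (12 pops):
  #1 pop 0: in={0,2,4} → {0,2,4} (was {}); enqueue []
  #2 pop 1: in={0,1,2,3,4} → {4} (was {}); enqueue [0]
  #3 pop 2: in={2,4} → {0,2,3,4} (was {0,4}); enqueue []
  #4 pop 3: in={0,2,3,4} → {0,1,3,4} (no change)
  #5 pop 4: in={0,2,3,4} → {0,1,2,4} (was {}); enqueue [3]
  #6 pop 5: in={} → {2,3,4} (was {2,4}); enqueue [1,2,4]
  #7 pop 6: in={0,1,2,3,4} → {2,3,4} (was {}); enqueue []
  #8 pop 0: in={0,2,3,4} → {0,2,3,4} (was {0,2,4}); enqueue []
  #9 pop 3: in={0,1,2,3,4} → {0,1,3,4} (no change)
  #10 pop 1: in={0,1,2,3,4} → {4} (no change)
  #11 pop 2: in={2,3,4} → {0,2,3,4} (no change)
  #12 pop 4: in={0,2,3,4} → {0,1,2,4} (no change)

Fixpoint:
  val[0] = {0,2,3,4}
  val[1] = {4}
  val[2] = {0,2,3,4}
  val[3] = {0,1,3,4}
  val[4] = {0,1,2,4}
  val[5] = {2,3,4}
  val[6] = {2,3,4}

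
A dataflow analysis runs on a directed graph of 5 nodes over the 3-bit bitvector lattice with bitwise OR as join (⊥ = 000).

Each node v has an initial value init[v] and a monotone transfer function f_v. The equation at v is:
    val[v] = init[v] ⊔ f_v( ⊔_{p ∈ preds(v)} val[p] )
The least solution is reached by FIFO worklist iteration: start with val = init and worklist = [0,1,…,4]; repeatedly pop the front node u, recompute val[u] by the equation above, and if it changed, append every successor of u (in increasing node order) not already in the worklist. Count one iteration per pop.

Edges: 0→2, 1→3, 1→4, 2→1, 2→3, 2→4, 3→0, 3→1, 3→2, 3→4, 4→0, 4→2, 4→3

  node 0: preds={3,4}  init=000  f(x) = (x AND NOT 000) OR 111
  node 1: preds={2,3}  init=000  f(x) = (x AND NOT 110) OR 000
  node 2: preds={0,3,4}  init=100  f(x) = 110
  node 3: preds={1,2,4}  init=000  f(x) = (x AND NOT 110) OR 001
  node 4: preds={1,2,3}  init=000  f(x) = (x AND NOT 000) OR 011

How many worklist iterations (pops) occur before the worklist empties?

Trace (10 dequeues):
  [1] u=0 | in 000 | out 111 | prev 000 | push {}
  [2] u=1 | in 100 | out 000 | ==
  [3] u=2 | in 111 | out 110 | prev 100 | push {1}
  [4] u=3 | in 110 | out 001 | prev 000 | push {0,2}
  [5] u=4 | in 111 | out 111 | prev 000 | push {3}
  [6] u=1 | in 111 | out 001 | prev 000 | push {4}
  [7] u=0 | in 111 | out 111 | ==
  [8] u=2 | in 111 | out 110 | ==
  [9] u=3 | in 111 | out 001 | ==
  [10] u=4 | in 111 | out 111 | ==

Converged values:
  [0] 111
  [1] 001
  [2] 110
  [3] 001
  [4] 111

10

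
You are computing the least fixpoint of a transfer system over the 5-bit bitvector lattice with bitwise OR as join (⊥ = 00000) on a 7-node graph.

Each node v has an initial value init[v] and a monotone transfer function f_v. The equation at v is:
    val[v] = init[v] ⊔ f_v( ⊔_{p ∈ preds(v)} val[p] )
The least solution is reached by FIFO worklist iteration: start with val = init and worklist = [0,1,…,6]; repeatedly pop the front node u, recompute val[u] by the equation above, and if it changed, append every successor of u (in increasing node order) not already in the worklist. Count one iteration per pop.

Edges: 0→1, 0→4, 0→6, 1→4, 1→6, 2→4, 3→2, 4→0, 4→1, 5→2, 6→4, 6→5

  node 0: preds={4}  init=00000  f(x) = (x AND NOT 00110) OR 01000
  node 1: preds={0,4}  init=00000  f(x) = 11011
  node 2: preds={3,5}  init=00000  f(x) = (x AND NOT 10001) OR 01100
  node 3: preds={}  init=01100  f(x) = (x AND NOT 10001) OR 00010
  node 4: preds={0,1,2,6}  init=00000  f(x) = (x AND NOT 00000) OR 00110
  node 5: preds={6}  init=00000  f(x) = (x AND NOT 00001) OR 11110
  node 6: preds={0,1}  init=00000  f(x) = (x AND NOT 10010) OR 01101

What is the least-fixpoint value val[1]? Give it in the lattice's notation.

11011

Worklist (13 pops):
  #1 pop 0: in=00000 → 01000 (was 00000); enqueue []
  #2 pop 1: in=01000 → 11011 (was 00000); enqueue []
  #3 pop 2: in=01100 → 01100 (was 00000); enqueue []
  #4 pop 3: in=00000 → 01110 (was 01100); enqueue [2]
  #5 pop 4: in=11111 → 11111 (was 00000); enqueue [0,1]
  #6 pop 5: in=00000 → 11110 (was 00000); enqueue []
  #7 pop 6: in=11011 → 01101 (was 00000); enqueue [4,5]
  #8 pop 2: in=11110 → 01110 (was 01100); enqueue []
  #9 pop 0: in=11111 → 11001 (was 01000); enqueue [6]
  #10 pop 1: in=11111 → 11011 (no change)
  #11 pop 4: in=11111 → 11111 (no change)
  #12 pop 5: in=01101 → 11110 (no change)
  #13 pop 6: in=11011 → 01101 (no change)

Fixpoint:
  val[0] = 11001
  val[1] = 11011
  val[2] = 01110
  val[3] = 01110
  val[4] = 11111
  val[5] = 11110
  val[6] = 01101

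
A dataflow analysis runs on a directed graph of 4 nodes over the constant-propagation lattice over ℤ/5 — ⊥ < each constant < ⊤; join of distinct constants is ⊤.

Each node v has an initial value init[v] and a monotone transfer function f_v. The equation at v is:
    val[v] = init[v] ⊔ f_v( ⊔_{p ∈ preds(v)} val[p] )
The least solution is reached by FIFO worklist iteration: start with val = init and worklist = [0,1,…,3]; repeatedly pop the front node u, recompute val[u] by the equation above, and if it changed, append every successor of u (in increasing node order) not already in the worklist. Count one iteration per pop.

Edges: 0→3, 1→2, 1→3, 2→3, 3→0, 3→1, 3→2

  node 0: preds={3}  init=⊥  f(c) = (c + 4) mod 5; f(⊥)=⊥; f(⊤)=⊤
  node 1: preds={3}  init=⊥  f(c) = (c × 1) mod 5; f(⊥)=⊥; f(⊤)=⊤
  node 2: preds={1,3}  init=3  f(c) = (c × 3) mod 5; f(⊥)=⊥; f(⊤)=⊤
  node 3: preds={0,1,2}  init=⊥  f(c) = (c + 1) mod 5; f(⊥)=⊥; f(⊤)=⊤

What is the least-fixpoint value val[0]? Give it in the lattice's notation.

⊤

Trace (12 dequeues):
  [1] u=0 | in ⊥ | out ⊥ | ==
  [2] u=1 | in ⊥ | out ⊥ | ==
  [3] u=2 | in ⊥ | out 3 | ==
  [4] u=3 | in 3 | out 4 | prev ⊥ | push {0,1,2}
  [5] u=0 | in 4 | out 3 | prev ⊥ | push {3}
  [6] u=1 | in 4 | out 4 | prev ⊥ | push {}
  [7] u=2 | in 4 | out ⊤ | prev 3 | push {}
  [8] u=3 | in ⊤ | out ⊤ | prev 4 | push {0,1,2}
  [9] u=0 | in ⊤ | out ⊤ | prev 3 | push {3}
  [10] u=1 | in ⊤ | out ⊤ | prev 4 | push {}
  [11] u=2 | in ⊤ | out ⊤ | ==
  [12] u=3 | in ⊤ | out ⊤ | ==

Converged values:
  [0] ⊤
  [1] ⊤
  [2] ⊤
  [3] ⊤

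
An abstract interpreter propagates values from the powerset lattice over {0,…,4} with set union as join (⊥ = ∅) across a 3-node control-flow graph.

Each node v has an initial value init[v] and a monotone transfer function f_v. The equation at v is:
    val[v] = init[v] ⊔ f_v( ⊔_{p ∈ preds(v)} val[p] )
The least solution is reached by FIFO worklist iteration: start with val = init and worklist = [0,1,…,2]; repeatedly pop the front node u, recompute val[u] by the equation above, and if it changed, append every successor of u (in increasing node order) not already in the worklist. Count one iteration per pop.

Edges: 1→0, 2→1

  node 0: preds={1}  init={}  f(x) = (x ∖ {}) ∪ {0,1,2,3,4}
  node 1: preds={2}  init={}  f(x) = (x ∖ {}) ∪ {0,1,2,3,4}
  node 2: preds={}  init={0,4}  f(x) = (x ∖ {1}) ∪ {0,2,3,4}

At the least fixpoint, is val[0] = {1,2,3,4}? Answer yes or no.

no

Iteration log — 5 steps:
  step 1. node 0  ⊔preds={}  new={0,1,2,3,4}  old={}  +wl: 
  step 2. node 1  ⊔preds={0,4}  new={0,1,2,3,4}  old={}  +wl: 0
  step 3. node 2  ⊔preds={}  new={0,2,3,4}  old={0,4}  +wl: 1
  step 4. node 0  ⊔preds={0,1,2,3,4}  new={0,1,2,3,4}  stable
  step 5. node 1  ⊔preds={0,2,3,4}  new={0,1,2,3,4}  stable

Least fixpoint reached:
  node 0: {0,1,2,3,4}
  node 1: {0,1,2,3,4}
  node 2: {0,2,3,4}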